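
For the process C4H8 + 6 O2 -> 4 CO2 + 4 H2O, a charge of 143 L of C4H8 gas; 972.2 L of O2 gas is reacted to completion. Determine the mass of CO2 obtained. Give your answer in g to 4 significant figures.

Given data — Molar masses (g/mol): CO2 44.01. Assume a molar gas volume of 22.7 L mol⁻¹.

n(C4H8) = 143.0 / 22.7 = 6.300 mol
n(O2) = 972.2 / 22.7 = 42.83 mol
n/ν → C4H8: 6.300, O2: 7.138; C4H8 is limiting.
n(CO2) = (4/1) × 6.300 = 25.20 mol
mass = 25.20 × 44.01 = 1109 g

1109 g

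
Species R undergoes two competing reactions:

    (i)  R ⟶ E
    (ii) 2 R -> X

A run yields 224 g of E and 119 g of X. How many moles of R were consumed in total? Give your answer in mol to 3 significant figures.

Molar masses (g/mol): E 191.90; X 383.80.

n(E) = 224 / 191.90 = 1.167 mol
n(X) = 119 / 383.80 = 0.3101 mol
n(R) via (i) = (1/1)×1.167 = 1.167 mol
n(R) via (ii) = (2/1)×0.3101 = 0.6202 mol
total n(R) = 1.167 + 0.6202 = 1.787 mol

1.79 mol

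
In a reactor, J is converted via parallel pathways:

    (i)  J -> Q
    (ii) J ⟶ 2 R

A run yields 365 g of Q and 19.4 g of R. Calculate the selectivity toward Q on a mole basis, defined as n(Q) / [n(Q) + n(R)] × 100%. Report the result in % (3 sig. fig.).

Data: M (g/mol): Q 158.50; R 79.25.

90.4 %

n(Q) = 365 / 158.50 = 2.303 mol
n(R) = 19.4 / 79.25 = 0.2448 mol
selectivity = 2.303/(2.303+0.2448) × 100 = 90.39 %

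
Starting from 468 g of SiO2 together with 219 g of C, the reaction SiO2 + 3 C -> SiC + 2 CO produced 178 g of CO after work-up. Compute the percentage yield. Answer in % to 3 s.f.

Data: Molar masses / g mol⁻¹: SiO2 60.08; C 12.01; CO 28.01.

n(SiO2) = 468.0 / 60.08 = 7.790 mol
n(C) = 219.0 / 12.01 = 18.23 mol
n/ν for SiO2 = 7.790/1 = 7.790
n/ν for C = 18.23/3 = 6.077
Smallest n/ν is C → limiting reagent.
theoretical n(CO) = (2/3) × 18.23 = 12.15 mol → 340.3 g
% yield = 178 / 340.3 × 100 = 52.31 %

52.3 %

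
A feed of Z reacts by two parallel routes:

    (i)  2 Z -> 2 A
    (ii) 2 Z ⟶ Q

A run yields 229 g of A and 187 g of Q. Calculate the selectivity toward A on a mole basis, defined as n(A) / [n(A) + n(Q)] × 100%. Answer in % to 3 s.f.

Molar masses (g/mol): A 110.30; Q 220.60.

71.0 %

n(A) = 229 / 110.30 = 2.076 mol
n(Q) = 187 / 220.60 = 0.8477 mol
selectivity = 2.076/(2.076+0.8477) × 100 = 71.01 %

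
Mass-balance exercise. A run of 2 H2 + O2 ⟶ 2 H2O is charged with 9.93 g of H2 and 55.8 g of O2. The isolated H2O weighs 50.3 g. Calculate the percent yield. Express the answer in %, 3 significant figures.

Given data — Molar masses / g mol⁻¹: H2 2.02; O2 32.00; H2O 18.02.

80.0 %

n(H2) = 9.930 / 2.02 = 4.916 mol
n(O2) = 55.80 / 32.00 = 1.744 mol
n/ν for H2 = 4.916/2 = 2.458
n/ν for O2 = 1.744/1 = 1.744
Smallest n/ν is O2 → limiting reagent.
theoretical n(H2O) = (2/1) × 1.744 = 3.488 mol → 62.85 g
% yield = 50.3 / 62.85 × 100 = 80.03 %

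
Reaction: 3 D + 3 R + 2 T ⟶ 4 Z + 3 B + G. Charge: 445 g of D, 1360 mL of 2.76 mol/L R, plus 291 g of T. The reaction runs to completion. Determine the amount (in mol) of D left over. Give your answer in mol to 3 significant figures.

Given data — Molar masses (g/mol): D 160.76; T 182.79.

n(D) = 445.0 / 160.76 = 2.768 mol
n(R) = 2.76 × 1360/1000 = 3.754 mol
n(T) = 291.0 / 182.79 = 1.592 mol
n/ν for D = 2.768/3 = 0.9227
n/ν for R = 3.754/3 = 1.251
n/ν for T = 1.592/2 = 0.7960
Smallest n/ν is T → limiting reagent.
D consumed = (3/2) × 1.592 = 2.388 mol
D remaining = 2.768 − 2.388 = 0.3800 mol

0.380 mol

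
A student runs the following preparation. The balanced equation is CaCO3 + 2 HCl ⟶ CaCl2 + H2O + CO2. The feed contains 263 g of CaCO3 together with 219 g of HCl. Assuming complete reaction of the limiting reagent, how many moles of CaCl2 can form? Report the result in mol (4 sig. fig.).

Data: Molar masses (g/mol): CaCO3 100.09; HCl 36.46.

n(CaCO3) = 263.0 / 100.09 = 2.628 mol
n(HCl) = 219.0 / 36.46 = 6.007 mol
n/ν for CaCO3 = 2.628/1 = 2.628
n/ν for HCl = 6.007/2 = 3.004
Smallest n/ν is CaCO3 → limiting reagent.
n(CaCl2) = (1/1) × 2.628 = 2.628 mol

2.628 mol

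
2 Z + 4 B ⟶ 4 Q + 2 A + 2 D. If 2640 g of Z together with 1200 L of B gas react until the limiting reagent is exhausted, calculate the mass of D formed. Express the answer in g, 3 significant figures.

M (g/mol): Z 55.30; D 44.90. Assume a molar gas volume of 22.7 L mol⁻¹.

n(Z) = 2640 / 55.30 = 47.74 mol
n(B) = 1200 / 22.7 = 52.86 mol
n/ν for Z = 47.74/2 = 23.87
n/ν for B = 52.86/4 = 13.22
Smallest n/ν is B → limiting reagent.
n(D) = (2/4) × 52.86 = 26.43 mol
mass = 26.43 × 44.90 = 1187 g

1190 g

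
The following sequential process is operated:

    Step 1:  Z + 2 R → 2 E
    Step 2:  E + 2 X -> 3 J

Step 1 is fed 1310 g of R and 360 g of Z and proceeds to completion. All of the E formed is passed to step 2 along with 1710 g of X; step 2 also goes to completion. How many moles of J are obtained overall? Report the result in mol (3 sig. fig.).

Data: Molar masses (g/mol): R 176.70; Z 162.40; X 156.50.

Step 1:
n(R) = 1310 / 176.70 = 7.414 mol
n(Z) = 360.0 / 162.40 = 2.217 mol
n/ν → R: 3.707, Z: 2.217; Z is limiting.
n(E) produced = (2/1) × 2.217 = 4.434 mol
Step 2:
n(E) available = 4.434 mol
n(X) = 1710 / 156.50 = 10.93 mol
n/ν → E: 4.434, X: 5.465; E is limiting.
n(J) = (3/1) × 4.434 = 13.30 mol

13.3 mol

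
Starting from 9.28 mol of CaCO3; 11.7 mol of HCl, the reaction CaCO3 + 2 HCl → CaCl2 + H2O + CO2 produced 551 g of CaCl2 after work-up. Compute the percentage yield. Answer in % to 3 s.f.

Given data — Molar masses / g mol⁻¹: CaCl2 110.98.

n(CaCO3) = 9.280 mol
n(HCl) = 11.70 mol
n/ν → CaCO3: 9.280, HCl: 5.850; HCl is limiting.
theoretical n(CaCl2) = (1/2) × 11.70 = 5.850 mol → 649.2 g
% yield = 551 / 649.2 × 100 = 84.87 %

84.9 %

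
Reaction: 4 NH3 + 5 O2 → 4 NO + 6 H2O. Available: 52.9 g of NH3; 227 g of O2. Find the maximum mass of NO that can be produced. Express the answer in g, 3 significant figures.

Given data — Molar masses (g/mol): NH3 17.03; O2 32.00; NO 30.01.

n(NH3) = 52.90 / 17.03 = 3.106 mol
n(O2) = 227.0 / 32.00 = 7.094 mol
n/ν → NH3: 0.7765, O2: 1.419; NH3 is limiting.
n(NO) = (4/4) × 3.106 = 3.106 mol
mass = 3.106 × 30.01 = 93.21 g

93.2 g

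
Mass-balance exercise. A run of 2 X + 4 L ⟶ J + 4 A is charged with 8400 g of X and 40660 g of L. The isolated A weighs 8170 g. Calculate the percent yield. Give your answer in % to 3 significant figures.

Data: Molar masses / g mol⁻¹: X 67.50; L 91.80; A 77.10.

42.6 %

n(X) = 8400 / 67.50 = 124.4 mol
n(L) = 40660 / 91.80 = 442.9 mol
n/ν → X: 62.20, L: 110.7; X is limiting.
theoretical n(A) = (4/2) × 124.4 = 248.8 mol → 19180 g
% yield = 8170 / 19180 × 100 = 42.60 %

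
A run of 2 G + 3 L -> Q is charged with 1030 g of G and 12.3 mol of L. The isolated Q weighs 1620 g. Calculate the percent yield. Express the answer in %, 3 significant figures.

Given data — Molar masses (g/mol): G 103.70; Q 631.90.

62.5 %

n(G) = 1030 / 103.70 = 9.932 mol
n(L) = 12.30 mol
n/ν for G = 9.932/2 = 4.966
n/ν for L = 12.30/3 = 4.100
Smallest n/ν is L → limiting reagent.
theoretical n(Q) = (1/3) × 12.30 = 4.100 mol → 2591 g
% yield = 1620 / 2591 × 100 = 62.52 %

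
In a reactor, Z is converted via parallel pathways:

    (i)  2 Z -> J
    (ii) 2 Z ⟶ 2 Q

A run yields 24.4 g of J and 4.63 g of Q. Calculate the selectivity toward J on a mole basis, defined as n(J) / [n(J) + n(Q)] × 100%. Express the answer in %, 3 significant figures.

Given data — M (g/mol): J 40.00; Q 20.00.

72.5 %

n(J) = 24.4 / 40.00 = 0.6100 mol
n(Q) = 4.63 / 20.00 = 0.2315 mol
selectivity = 0.6100/(0.6100+0.2315) × 100 = 72.49 %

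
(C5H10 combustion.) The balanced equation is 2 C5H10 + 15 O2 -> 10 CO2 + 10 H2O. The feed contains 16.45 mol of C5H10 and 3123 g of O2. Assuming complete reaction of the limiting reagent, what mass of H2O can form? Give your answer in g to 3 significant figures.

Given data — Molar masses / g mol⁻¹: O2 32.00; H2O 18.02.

1170 g

n(C5H10) = 16.45 mol
n(O2) = 3123 / 32.00 = 97.59 mol
n/ν for C5H10 = 16.45/2 = 8.225
n/ν for O2 = 97.59/15 = 6.506
Smallest n/ν is O2 → limiting reagent.
n(H2O) = (10/15) × 97.59 = 65.06 mol
mass = 65.06 × 18.02 = 1172 g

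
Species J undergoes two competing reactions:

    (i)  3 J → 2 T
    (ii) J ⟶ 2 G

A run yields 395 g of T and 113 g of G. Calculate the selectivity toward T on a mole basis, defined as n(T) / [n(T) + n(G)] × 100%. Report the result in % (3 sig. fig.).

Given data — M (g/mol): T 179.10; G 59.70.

53.8 %

n(T) = 395 / 179.10 = 2.205 mol
n(G) = 113 / 59.70 = 1.893 mol
selectivity = 2.205/(2.205+1.893) × 100 = 53.81 %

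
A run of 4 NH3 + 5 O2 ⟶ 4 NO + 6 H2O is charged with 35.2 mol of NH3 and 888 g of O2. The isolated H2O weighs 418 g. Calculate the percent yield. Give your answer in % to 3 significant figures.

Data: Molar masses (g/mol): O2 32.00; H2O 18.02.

n(NH3) = 35.20 mol
n(O2) = 888.0 / 32.00 = 27.75 mol
n/ν for NH3 = 35.20/4 = 8.800
n/ν for O2 = 27.75/5 = 5.550
Smallest n/ν is O2 → limiting reagent.
theoretical n(H2O) = (6/5) × 27.75 = 33.30 mol → 600.1 g
% yield = 418 / 600.1 × 100 = 69.66 %

69.7 %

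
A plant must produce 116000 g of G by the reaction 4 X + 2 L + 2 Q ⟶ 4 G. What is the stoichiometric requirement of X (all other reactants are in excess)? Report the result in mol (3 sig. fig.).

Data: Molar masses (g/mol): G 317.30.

n(G) = 116000 / 317.30 = 365.6 mol
n(X) = (4/4) × 365.6 = 365.6 mol

366 mol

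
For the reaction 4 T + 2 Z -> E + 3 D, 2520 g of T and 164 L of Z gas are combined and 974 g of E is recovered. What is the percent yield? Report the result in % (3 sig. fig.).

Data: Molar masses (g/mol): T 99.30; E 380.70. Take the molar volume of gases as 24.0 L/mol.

n(T) = 2520 / 99.30 = 25.38 mol
n(Z) = 164.0 / 24.0 = 6.833 mol
n/ν → T: 6.345, Z: 3.417; Z is limiting.
theoretical n(E) = (1/2) × 6.833 = 3.417 mol → 1301 g
% yield = 974 / 1301 × 100 = 74.87 %

74.9 %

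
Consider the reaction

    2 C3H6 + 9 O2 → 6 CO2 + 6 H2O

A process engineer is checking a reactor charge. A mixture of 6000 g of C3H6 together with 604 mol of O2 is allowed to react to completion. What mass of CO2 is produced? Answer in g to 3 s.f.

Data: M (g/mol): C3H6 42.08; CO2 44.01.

n(C3H6) = 6000 / 42.08 = 142.6 mol
n(O2) = 604.0 mol
n/ν → C3H6: 71.30, O2: 67.11; O2 is limiting.
n(CO2) = (6/9) × 604.0 = 402.7 mol
mass = 402.7 × 44.01 = 17720 g

17700 g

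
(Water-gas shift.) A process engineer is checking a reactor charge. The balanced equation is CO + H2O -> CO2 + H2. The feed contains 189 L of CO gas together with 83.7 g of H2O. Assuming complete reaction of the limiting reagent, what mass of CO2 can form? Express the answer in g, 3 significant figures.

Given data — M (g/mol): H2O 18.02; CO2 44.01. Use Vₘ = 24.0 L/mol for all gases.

n(CO) = 189.0 / 24.0 = 7.875 mol
n(H2O) = 83.70 / 18.02 = 4.645 mol
n/ν for CO = 7.875/1 = 7.875
n/ν for H2O = 4.645/1 = 4.645
Smallest n/ν is H2O → limiting reagent.
n(CO2) = (1/1) × 4.645 = 4.645 mol
mass = 4.645 × 44.01 = 204.4 g

204 g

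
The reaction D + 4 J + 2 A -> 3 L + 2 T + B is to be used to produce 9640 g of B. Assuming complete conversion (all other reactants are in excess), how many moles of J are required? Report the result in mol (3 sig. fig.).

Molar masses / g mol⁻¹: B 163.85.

n(B) = 9640 / 163.85 = 58.83 mol
n(J) = (4/1) × 58.83 = 235.3 mol

235 mol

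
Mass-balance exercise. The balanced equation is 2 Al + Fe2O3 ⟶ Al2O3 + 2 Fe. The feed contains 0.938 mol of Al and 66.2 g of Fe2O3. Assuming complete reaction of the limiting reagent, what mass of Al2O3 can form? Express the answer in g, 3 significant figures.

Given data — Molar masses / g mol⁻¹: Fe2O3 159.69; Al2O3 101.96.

42.3 g

n(Al) = 0.9380 mol
n(Fe2O3) = 66.20 / 159.69 = 0.4146 mol
n/ν → Al: 0.4690, Fe2O3: 0.4146; Fe2O3 is limiting.
n(Al2O3) = (1/1) × 0.4146 = 0.4146 mol
mass = 0.4146 × 101.96 = 42.27 g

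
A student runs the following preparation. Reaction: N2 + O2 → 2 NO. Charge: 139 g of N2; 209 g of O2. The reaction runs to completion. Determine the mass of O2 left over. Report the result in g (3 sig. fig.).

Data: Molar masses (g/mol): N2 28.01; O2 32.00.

n(N2) = 139.0 / 28.01 = 4.963 mol
n(O2) = 209.0 / 32.00 = 6.531 mol
n/ν for N2 = 4.963/1 = 4.963
n/ν for O2 = 6.531/1 = 6.531
Smallest n/ν is N2 → limiting reagent.
O2 consumed = (1/1) × 4.963 = 4.963 mol
O2 remaining = 6.531 − 4.963 = 1.568 mol
mass = 1.568 × 32.00 = 50.18 g

50.2 g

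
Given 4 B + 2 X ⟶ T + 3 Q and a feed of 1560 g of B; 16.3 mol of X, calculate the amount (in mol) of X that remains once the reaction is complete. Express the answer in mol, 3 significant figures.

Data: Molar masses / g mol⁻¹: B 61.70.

3.66 mol

n(B) = 1560 / 61.70 = 25.28 mol
n(X) = 16.30 mol
n/ν for B = 25.28/4 = 6.320
n/ν for X = 16.30/2 = 8.150
Smallest n/ν is B → limiting reagent.
X consumed = (2/4) × 25.28 = 12.64 mol
X remaining = 16.30 − 12.64 = 3.660 mol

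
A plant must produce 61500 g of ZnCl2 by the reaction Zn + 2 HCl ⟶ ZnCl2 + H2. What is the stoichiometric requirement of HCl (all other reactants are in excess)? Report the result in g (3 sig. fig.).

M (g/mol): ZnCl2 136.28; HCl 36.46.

n(ZnCl2) = 61500 / 136.28 = 451.3 mol
n(HCl) = (2/1) × 451.3 = 902.6 mol
mass = 902.6 × 36.46 = 32910 g

32900 g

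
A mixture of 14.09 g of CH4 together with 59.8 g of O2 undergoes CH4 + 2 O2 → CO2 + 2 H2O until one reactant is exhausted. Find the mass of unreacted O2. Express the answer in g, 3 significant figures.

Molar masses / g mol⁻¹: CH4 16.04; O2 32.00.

n(CH4) = 14.09 / 16.04 = 0.8784 mol
n(O2) = 59.80 / 32.00 = 1.869 mol
n/ν for CH4 = 0.8784/1 = 0.8784
n/ν for O2 = 1.869/2 = 0.9345
Smallest n/ν is CH4 → limiting reagent.
O2 consumed = (2/1) × 0.8784 = 1.757 mol
O2 remaining = 1.869 − 1.757 = 0.1120 mol
mass = 0.1120 × 32.00 = 3.584 g

3.58 g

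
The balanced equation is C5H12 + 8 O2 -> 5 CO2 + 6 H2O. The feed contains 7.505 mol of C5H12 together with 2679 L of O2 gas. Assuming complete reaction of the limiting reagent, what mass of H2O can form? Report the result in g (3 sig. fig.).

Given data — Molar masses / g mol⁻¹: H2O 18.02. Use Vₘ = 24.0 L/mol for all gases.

n(C5H12) = 7.505 mol
n(O2) = 2679 / 24.0 = 111.6 mol
n/ν → C5H12: 7.505, O2: 13.95; C5H12 is limiting.
n(H2O) = (6/1) × 7.505 = 45.03 mol
mass = 45.03 × 18.02 = 811.4 g

811 g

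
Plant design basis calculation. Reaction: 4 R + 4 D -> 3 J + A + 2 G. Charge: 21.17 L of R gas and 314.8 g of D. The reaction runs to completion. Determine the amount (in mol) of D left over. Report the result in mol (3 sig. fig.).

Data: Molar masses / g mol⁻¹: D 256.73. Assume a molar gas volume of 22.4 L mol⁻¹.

n(R) = 21.17 / 22.4 = 0.9451 mol
n(D) = 314.8 / 256.73 = 1.226 mol
n/ν for R = 0.9451/4 = 0.2363
n/ν for D = 1.226/4 = 0.3065
Smallest n/ν is R → limiting reagent.
D consumed = (4/4) × 0.9451 = 0.9451 mol
D remaining = 1.226 − 0.9451 = 0.2809 mol

0.281 mol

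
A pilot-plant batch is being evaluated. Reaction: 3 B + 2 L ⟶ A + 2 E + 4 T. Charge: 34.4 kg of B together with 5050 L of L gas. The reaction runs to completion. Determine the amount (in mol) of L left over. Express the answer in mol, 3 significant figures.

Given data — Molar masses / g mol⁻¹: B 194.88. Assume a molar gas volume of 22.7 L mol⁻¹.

n(B) = 34.40×1000 / 194.88 = 176.5 mol
n(L) = 5050 / 22.7 = 222.5 mol
n/ν → B: 58.83, L: 111.3; B is limiting.
L consumed = (2/3) × 176.5 = 117.7 mol
L remaining = 222.5 − 117.7 = 104.8 mol

105 mol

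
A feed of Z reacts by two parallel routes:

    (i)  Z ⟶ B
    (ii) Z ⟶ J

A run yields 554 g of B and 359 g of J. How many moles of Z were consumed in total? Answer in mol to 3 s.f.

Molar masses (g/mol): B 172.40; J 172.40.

n(B) = 554 / 172.40 = 3.213 mol
n(J) = 359 / 172.40 = 2.082 mol
n(Z) via (i) = (1/1)×3.213 = 3.213 mol
n(Z) via (ii) = (1/1)×2.082 = 2.082 mol
total n(Z) = 3.213 + 2.082 = 5.295 mol

5.30 mol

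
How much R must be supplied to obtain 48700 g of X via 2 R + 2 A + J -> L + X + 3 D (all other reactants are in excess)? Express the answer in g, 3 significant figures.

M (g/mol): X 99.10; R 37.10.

n(X) = 48700 / 99.10 = 491.4 mol
n(R) = (2/1) × 491.4 = 982.8 mol
mass = 982.8 × 37.10 = 36460 g

36500 g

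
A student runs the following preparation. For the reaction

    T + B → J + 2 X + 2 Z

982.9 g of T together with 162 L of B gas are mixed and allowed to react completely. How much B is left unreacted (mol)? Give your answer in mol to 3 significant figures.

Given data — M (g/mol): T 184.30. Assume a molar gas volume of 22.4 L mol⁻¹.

1.90 mol

n(T) = 982.9 / 184.30 = 5.333 mol
n(B) = 162.0 / 22.4 = 7.232 mol
n/ν for T = 5.333/1 = 5.333
n/ν for B = 7.232/1 = 7.232
Smallest n/ν is T → limiting reagent.
B consumed = (1/1) × 5.333 = 5.333 mol
B remaining = 7.232 − 5.333 = 1.899 mol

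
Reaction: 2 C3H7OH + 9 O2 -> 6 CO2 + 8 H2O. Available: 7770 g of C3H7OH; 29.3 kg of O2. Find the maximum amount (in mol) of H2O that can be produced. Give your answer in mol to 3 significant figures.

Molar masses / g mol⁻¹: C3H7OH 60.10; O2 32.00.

517 mol

n(C3H7OH) = 7770 / 60.10 = 129.3 mol
n(O2) = 29.30×1000 / 32.00 = 915.6 mol
n/ν → C3H7OH: 64.65, O2: 101.7; C3H7OH is limiting.
n(H2O) = (8/2) × 129.3 = 517.2 mol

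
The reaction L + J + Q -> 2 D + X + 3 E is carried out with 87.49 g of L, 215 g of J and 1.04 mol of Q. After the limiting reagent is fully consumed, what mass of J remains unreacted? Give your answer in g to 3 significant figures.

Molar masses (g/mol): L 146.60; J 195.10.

98.6 g

n(L) = 87.49 / 146.60 = 0.5968 mol
n(J) = 215.0 / 195.10 = 1.102 mol
n(Q) = 1.040 mol
n/ν → L: 0.5968, J: 1.102, Q: 1.040; L is limiting.
J consumed = (1/1) × 0.5968 = 0.5968 mol
J remaining = 1.102 − 0.5968 = 0.5052 mol
mass = 0.5052 × 195.10 = 98.56 g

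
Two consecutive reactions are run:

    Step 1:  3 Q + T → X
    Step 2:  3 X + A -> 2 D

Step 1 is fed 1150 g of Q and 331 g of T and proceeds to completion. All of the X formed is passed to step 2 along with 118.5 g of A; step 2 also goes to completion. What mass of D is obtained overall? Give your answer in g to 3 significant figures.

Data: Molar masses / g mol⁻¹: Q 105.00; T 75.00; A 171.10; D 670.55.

Step 1:
n(Q) = 1150 / 105.00 = 10.95 mol
n(T) = 331.0 / 75.00 = 4.413 mol
n/ν for Q = 10.95/3 = 3.650
n/ν for T = 4.413/1 = 4.413
Smallest n/ν is Q → limiting reagent.
n(X) produced = (1/3) × 10.95 = 3.650 mol
Step 2:
n(X) available = 3.650 mol
n(A) = 118.5 / 171.10 = 0.6926 mol
n/ν for X = 3.650/3 = 1.217
n/ν for A = 0.6926/1 = 0.6926
Smallest n/ν is A → limiting reagent.
n(D) = (2/1) × 0.6926 = 1.385 mol
mass = 1.385 × 670.55 = 928.7 g

929 g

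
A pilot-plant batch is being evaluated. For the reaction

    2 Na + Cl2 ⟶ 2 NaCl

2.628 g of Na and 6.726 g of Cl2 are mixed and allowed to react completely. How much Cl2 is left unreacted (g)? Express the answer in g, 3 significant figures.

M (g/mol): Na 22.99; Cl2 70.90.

n(Na) = 2.628 / 22.99 = 0.1143 mol
n(Cl2) = 6.726 / 70.90 = 0.09487 mol
n/ν for Na = 0.1143/2 = 0.05715
n/ν for Cl2 = 0.09487/1 = 0.09487
Smallest n/ν is Na → limiting reagent.
Cl2 consumed = (1/2) × 0.1143 = 0.05715 mol
Cl2 remaining = 0.09487 − 0.05715 = 0.03772 mol
mass = 0.03772 × 70.90 = 2.674 g

2.67 g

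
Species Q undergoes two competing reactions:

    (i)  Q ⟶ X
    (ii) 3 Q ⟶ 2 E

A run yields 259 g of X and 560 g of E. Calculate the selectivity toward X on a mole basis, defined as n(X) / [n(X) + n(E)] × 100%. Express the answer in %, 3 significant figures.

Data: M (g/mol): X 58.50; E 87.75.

n(X) = 259 / 58.50 = 4.427 mol
n(E) = 560 / 87.75 = 6.382 mol
selectivity = 4.427/(4.427+6.382) × 100 = 40.96 %

41.0 %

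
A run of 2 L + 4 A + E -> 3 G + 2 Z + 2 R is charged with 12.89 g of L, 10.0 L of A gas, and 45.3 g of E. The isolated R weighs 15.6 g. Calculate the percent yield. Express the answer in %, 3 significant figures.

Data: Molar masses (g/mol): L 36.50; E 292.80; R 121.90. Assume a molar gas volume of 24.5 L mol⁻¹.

62.7 %

n(L) = 12.89 / 36.50 = 0.3532 mol
n(A) = 10.00 / 24.5 = 0.4082 mol
n(E) = 45.30 / 292.80 = 0.1547 mol
n/ν for L = 0.3532/2 = 0.1766
n/ν for A = 0.4082/4 = 0.1021
n/ν for E = 0.1547/1 = 0.1547
Smallest n/ν is A → limiting reagent.
theoretical n(R) = (2/4) × 0.4082 = 0.2041 mol → 24.88 g
% yield = 15.6 / 24.88 × 100 = 62.70 %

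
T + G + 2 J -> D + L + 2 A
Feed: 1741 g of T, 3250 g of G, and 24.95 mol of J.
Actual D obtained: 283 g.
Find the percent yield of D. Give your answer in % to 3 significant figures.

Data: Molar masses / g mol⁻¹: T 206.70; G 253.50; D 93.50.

n(T) = 1741 / 206.70 = 8.423 mol
n(G) = 3250 / 253.50 = 12.82 mol
n(J) = 24.95 mol
n/ν for T = 8.423/1 = 8.423
n/ν for G = 12.82/1 = 12.82
n/ν for J = 24.95/2 = 12.48
Smallest n/ν is T → limiting reagent.
theoretical n(D) = (1/1) × 8.423 = 8.423 mol → 787.6 g
% yield = 283 / 787.6 × 100 = 35.93 %

35.9 %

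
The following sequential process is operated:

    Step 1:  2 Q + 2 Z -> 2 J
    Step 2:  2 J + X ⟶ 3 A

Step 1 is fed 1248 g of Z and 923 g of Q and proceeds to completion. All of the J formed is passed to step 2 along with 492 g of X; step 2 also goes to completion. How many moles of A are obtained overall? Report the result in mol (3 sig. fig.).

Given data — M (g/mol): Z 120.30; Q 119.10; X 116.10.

Step 1:
n(Z) = 1248 / 120.30 = 10.37 mol
n(Q) = 923.0 / 119.10 = 7.750 mol
n/ν for Z = 10.37/2 = 5.185
n/ν for Q = 7.750/2 = 3.875
Smallest n/ν is Q → limiting reagent.
n(J) produced = (2/2) × 7.750 = 7.750 mol
Step 2:
n(J) available = 7.750 mol
n(X) = 492.0 / 116.10 = 4.238 mol
n/ν for J = 7.750/2 = 3.875
n/ν for X = 4.238/1 = 4.238
Smallest n/ν is J → limiting reagent.
n(A) = (3/2) × 7.750 = 11.63 mol

11.6 mol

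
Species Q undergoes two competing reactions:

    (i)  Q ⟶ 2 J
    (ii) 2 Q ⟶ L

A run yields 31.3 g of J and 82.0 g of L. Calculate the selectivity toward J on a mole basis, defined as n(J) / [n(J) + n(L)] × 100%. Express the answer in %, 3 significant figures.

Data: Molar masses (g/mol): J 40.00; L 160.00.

60.4 %

n(J) = 31.3 / 40.00 = 0.7825 mol
n(L) = 82.0 / 160.00 = 0.5125 mol
selectivity = 0.7825/(0.7825+0.5125) × 100 = 60.42 %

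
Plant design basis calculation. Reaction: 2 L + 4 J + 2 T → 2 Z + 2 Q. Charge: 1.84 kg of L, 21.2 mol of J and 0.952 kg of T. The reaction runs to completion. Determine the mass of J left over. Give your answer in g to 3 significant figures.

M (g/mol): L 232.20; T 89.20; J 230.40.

1230 g

n(L) = 1.840×1000 / 232.20 = 7.924 mol
n(J) = 21.20 mol
n(T) = 0.9520×1000 / 89.20 = 10.67 mol
n/ν for L = 7.924/2 = 3.962
n/ν for J = 21.20/4 = 5.300
n/ν for T = 10.67/2 = 5.335
Smallest n/ν is L → limiting reagent.
J consumed = (4/2) × 7.924 = 15.85 mol
J remaining = 21.20 − 15.85 = 5.350 mol
mass = 5.350 × 230.40 = 1233 g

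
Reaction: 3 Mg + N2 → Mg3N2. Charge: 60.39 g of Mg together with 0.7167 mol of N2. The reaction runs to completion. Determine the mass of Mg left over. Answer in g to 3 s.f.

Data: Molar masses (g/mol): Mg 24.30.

n(Mg) = 60.39 / 24.30 = 2.485 mol
n(N2) = 0.7167 mol
n/ν for Mg = 2.485/3 = 0.8283
n/ν for N2 = 0.7167/1 = 0.7167
Smallest n/ν is N2 → limiting reagent.
Mg consumed = (3/1) × 0.7167 = 2.150 mol
Mg remaining = 2.485 − 2.150 = 0.3350 mol
mass = 0.3350 × 24.30 = 8.141 g

8.14 g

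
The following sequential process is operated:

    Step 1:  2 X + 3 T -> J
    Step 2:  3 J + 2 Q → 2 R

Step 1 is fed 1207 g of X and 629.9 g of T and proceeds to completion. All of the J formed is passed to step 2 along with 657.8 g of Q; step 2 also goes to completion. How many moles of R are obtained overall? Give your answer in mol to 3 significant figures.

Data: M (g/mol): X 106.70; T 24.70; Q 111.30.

3.77 mol

Step 1:
n(X) = 1207 / 106.70 = 11.31 mol
n(T) = 629.9 / 24.70 = 25.50 mol
n/ν for X = 11.31/2 = 5.655
n/ν for T = 25.50/3 = 8.500
Smallest n/ν is X → limiting reagent.
n(J) produced = (1/2) × 11.31 = 5.655 mol
Step 2:
n(J) available = 5.655 mol
n(Q) = 657.8 / 111.30 = 5.910 mol
n/ν for J = 5.655/3 = 1.885
n/ν for Q = 5.910/2 = 2.955
Smallest n/ν is J → limiting reagent.
n(R) = (2/3) × 5.655 = 3.770 mol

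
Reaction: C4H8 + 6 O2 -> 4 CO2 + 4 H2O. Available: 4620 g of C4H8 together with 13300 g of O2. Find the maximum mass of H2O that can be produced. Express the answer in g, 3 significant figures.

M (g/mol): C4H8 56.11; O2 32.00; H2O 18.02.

4990 g

n(C4H8) = 4620 / 56.11 = 82.34 mol
n(O2) = 13300 / 32.00 = 415.6 mol
n/ν for C4H8 = 82.34/1 = 82.34
n/ν for O2 = 415.6/6 = 69.27
Smallest n/ν is O2 → limiting reagent.
n(H2O) = (4/6) × 415.6 = 277.1 mol
mass = 277.1 × 18.02 = 4993 g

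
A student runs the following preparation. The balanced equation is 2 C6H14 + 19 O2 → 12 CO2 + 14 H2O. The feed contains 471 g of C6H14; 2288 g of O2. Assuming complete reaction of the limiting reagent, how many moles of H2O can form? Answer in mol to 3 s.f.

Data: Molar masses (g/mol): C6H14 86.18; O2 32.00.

n(C6H14) = 471.0 / 86.18 = 5.465 mol
n(O2) = 2288 / 32.00 = 71.50 mol
n/ν for C6H14 = 5.465/2 = 2.733
n/ν for O2 = 71.50/19 = 3.763
Smallest n/ν is C6H14 → limiting reagent.
n(H2O) = (14/2) × 5.465 = 38.26 mol

38.3 mol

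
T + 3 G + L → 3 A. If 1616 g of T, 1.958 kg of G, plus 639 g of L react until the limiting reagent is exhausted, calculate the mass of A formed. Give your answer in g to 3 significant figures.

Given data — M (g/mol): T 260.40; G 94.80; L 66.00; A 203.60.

n(T) = 1616 / 260.40 = 6.206 mol
n(G) = 1.958×1000 / 94.80 = 20.65 mol
n(L) = 639.0 / 66.00 = 9.682 mol
n/ν for T = 6.206/1 = 6.206
n/ν for G = 20.65/3 = 6.883
n/ν for L = 9.682/1 = 9.682
Smallest n/ν is T → limiting reagent.
n(A) = (3/1) × 6.206 = 18.62 mol
mass = 18.62 × 203.60 = 3791 g

3790 g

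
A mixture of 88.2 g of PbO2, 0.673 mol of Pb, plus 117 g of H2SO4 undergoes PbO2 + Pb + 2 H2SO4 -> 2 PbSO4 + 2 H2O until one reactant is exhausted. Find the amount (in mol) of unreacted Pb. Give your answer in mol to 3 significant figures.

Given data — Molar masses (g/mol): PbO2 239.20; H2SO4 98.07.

0.304 mol

n(PbO2) = 88.20 / 239.20 = 0.3687 mol
n(Pb) = 0.6730 mol
n(H2SO4) = 117.0 / 98.07 = 1.193 mol
n/ν → PbO2: 0.3687, Pb: 0.6730, H2SO4: 0.5965; PbO2 is limiting.
Pb consumed = (1/1) × 0.3687 = 0.3687 mol
Pb remaining = 0.6730 − 0.3687 = 0.3043 mol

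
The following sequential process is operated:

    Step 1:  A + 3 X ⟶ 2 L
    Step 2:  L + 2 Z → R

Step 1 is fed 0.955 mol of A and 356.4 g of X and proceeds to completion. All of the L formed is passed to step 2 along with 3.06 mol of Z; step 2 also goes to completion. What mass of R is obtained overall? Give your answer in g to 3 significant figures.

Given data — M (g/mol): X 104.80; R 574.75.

Step 1:
n(A) = 0.9550 mol
n(X) = 356.4 / 104.80 = 3.401 mol
n/ν for A = 0.9550/1 = 0.9550
n/ν for X = 3.401/3 = 1.134
Smallest n/ν is A → limiting reagent.
n(L) produced = (2/1) × 0.9550 = 1.910 mol
Step 2:
n(L) available = 1.910 mol
n(Z) = 3.060 mol
n/ν for L = 1.910/1 = 1.910
n/ν for Z = 3.060/2 = 1.530
Smallest n/ν is Z → limiting reagent.
n(R) = (1/2) × 3.060 = 1.530 mol
mass = 1.530 × 574.75 = 879.4 g

879 g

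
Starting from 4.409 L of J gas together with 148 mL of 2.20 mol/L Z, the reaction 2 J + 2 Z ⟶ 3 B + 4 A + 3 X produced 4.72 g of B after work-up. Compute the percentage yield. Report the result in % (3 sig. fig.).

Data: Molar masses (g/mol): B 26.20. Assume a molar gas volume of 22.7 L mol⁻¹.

61.8 %

n(J) = 4.409 / 22.7 = 0.1942 mol
n(Z) = 2.20 × 148.0/1000 = 0.3256 mol
n/ν for J = 0.1942/2 = 0.09710
n/ν for Z = 0.3256/2 = 0.1628
Smallest n/ν is J → limiting reagent.
theoretical n(B) = (3/2) × 0.1942 = 0.2913 mol → 7.632 g
% yield = 4.72 / 7.632 × 100 = 61.84 %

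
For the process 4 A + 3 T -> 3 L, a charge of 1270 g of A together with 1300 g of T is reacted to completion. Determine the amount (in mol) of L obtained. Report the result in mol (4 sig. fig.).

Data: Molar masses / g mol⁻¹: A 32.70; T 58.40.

n(A) = 1270 / 32.70 = 38.84 mol
n(T) = 1300 / 58.40 = 22.26 mol
n/ν → A: 9.710, T: 7.420; T is limiting.
n(L) = (3/3) × 22.26 = 22.26 mol

22.26 mol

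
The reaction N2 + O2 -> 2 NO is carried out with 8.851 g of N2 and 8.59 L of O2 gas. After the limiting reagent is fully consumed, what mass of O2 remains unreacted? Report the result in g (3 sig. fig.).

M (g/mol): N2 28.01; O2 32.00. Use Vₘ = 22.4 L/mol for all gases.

2.16 g

n(N2) = 8.851 / 28.01 = 0.3160 mol
n(O2) = 8.590 / 22.4 = 0.3835 mol
n/ν for N2 = 0.3160/1 = 0.3160
n/ν for O2 = 0.3835/1 = 0.3835
Smallest n/ν is N2 → limiting reagent.
O2 consumed = (1/1) × 0.3160 = 0.3160 mol
O2 remaining = 0.3835 − 0.3160 = 0.06750 mol
mass = 0.06750 × 32.00 = 2.160 g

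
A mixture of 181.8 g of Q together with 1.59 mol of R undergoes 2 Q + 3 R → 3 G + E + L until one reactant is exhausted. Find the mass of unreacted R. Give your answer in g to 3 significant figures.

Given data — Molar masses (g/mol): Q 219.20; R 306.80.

n(Q) = 181.8 / 219.20 = 0.8294 mol
n(R) = 1.590 mol
n/ν → Q: 0.4147, R: 0.5300; Q is limiting.
R consumed = (3/2) × 0.8294 = 1.244 mol
R remaining = 1.590 − 1.244 = 0.3460 mol
mass = 0.3460 × 306.80 = 106.2 g

106 g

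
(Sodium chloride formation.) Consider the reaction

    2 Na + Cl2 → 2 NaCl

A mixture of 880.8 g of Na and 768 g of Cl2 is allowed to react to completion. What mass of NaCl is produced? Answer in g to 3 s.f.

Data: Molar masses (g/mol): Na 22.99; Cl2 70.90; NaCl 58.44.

1270 g

n(Na) = 880.8 / 22.99 = 38.31 mol
n(Cl2) = 768.0 / 70.90 = 10.83 mol
n/ν for Na = 38.31/2 = 19.16
n/ν for Cl2 = 10.83/1 = 10.83
Smallest n/ν is Cl2 → limiting reagent.
n(NaCl) = (2/1) × 10.83 = 21.66 mol
mass = 21.66 × 58.44 = 1266 g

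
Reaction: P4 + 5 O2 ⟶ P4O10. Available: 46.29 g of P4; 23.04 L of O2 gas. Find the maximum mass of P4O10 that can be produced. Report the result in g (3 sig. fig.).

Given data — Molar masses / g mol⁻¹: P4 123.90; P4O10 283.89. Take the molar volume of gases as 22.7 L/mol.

57.6 g

n(P4) = 46.29 / 123.90 = 0.3736 mol
n(O2) = 23.04 / 22.7 = 1.015 mol
n/ν for P4 = 0.3736/1 = 0.3736
n/ν for O2 = 1.015/5 = 0.2030
Smallest n/ν is O2 → limiting reagent.
n(P4O10) = (1/5) × 1.015 = 0.2030 mol
mass = 0.2030 × 283.89 = 57.63 g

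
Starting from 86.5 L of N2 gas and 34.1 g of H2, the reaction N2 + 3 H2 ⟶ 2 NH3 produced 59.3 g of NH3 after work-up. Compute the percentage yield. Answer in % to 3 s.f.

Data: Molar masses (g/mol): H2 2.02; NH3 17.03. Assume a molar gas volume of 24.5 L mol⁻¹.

49.3 %

n(N2) = 86.50 / 24.5 = 3.531 mol
n(H2) = 34.10 / 2.02 = 16.88 mol
n/ν for N2 = 3.531/1 = 3.531
n/ν for H2 = 16.88/3 = 5.627
Smallest n/ν is N2 → limiting reagent.
theoretical n(NH3) = (2/1) × 3.531 = 7.062 mol → 120.3 g
% yield = 59.3 / 120.3 × 100 = 49.29 %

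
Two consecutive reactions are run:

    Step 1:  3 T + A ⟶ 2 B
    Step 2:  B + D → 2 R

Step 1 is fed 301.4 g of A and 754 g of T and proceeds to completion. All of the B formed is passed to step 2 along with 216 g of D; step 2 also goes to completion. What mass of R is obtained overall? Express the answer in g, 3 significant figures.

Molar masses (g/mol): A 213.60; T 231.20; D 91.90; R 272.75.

1190 g

Step 1:
n(A) = 301.4 / 213.60 = 1.411 mol
n(T) = 754.0 / 231.20 = 3.261 mol
n/ν for A = 1.411/1 = 1.411
n/ν for T = 3.261/3 = 1.087
Smallest n/ν is T → limiting reagent.
n(B) produced = (2/3) × 3.261 = 2.174 mol
Step 2:
n(B) available = 2.174 mol
n(D) = 216.0 / 91.90 = 2.350 mol
n/ν for B = 2.174/1 = 2.174
n/ν for D = 2.350/1 = 2.350
Smallest n/ν is B → limiting reagent.
n(R) = (2/1) × 2.174 = 4.348 mol
mass = 4.348 × 272.75 = 1186 g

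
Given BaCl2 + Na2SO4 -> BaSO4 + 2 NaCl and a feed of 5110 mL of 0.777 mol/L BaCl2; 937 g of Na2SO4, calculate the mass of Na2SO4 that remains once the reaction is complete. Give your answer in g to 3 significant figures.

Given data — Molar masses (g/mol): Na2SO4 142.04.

373 g

n(BaCl2) = 0.777 × 5110/1000 = 3.970 mol
n(Na2SO4) = 937.0 / 142.04 = 6.597 mol
n/ν for BaCl2 = 3.970/1 = 3.970
n/ν for Na2SO4 = 6.597/1 = 6.597
Smallest n/ν is BaCl2 → limiting reagent.
Na2SO4 consumed = (1/1) × 3.970 = 3.970 mol
Na2SO4 remaining = 6.597 − 3.970 = 2.627 mol
mass = 2.627 × 142.04 = 373.1 g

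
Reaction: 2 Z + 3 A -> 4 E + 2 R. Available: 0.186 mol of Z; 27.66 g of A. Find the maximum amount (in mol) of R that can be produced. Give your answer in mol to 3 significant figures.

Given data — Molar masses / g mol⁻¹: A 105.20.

0.175 mol

n(Z) = 0.1860 mol
n(A) = 27.66 / 105.20 = 0.2629 mol
n/ν → Z: 0.09300, A: 0.08763; A is limiting.
n(R) = (2/3) × 0.2629 = 0.1753 mol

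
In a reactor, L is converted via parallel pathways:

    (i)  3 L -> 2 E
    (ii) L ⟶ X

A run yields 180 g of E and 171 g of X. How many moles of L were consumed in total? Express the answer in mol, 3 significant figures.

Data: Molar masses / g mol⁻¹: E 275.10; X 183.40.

1.91 mol

n(E) = 180 / 275.10 = 0.6543 mol
n(X) = 171 / 183.40 = 0.9324 mol
n(L) via (i) = (3/2)×0.6543 = 0.9815 mol
n(L) via (ii) = (1/1)×0.9324 = 0.9324 mol
total n(L) = 0.9815 + 0.9324 = 1.914 mol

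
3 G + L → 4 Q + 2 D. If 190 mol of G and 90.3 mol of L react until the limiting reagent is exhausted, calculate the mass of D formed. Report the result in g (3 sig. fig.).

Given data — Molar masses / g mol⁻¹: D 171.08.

n(G) = 190.0 mol
n(L) = 90.30 mol
n/ν for G = 190.0/3 = 63.33
n/ν for L = 90.30/1 = 90.30
Smallest n/ν is G → limiting reagent.
n(D) = (2/3) × 190.0 = 126.7 mol
mass = 126.7 × 171.08 = 21680 g

21700 g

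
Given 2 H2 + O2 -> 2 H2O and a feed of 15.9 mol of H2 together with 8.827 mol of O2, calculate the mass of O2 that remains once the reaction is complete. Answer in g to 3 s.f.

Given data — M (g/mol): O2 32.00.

n(H2) = 15.90 mol
n(O2) = 8.827 mol
n/ν for H2 = 15.90/2 = 7.950
n/ν for O2 = 8.827/1 = 8.827
Smallest n/ν is H2 → limiting reagent.
O2 consumed = (1/2) × 15.90 = 7.950 mol
O2 remaining = 8.827 − 7.950 = 0.8770 mol
mass = 0.8770 × 32.00 = 28.06 g

28.1 g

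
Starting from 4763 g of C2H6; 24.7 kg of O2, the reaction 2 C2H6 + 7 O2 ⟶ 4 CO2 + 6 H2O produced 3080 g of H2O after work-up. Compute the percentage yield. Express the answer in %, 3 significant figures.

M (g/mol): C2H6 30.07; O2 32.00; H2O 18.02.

n(C2H6) = 4763 / 30.07 = 158.4 mol
n(O2) = 24.70×1000 / 32.00 = 771.9 mol
n/ν → C2H6: 79.20, O2: 110.3; C2H6 is limiting.
theoretical n(H2O) = (6/2) × 158.4 = 475.2 mol → 8563 g
% yield = 3080 / 8563 × 100 = 35.97 %

36.0 %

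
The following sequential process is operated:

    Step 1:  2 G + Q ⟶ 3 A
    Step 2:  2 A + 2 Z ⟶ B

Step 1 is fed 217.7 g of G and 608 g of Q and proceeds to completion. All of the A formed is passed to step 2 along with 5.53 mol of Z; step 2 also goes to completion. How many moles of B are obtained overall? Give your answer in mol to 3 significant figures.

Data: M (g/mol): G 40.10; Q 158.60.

Step 1:
n(G) = 217.7 / 40.10 = 5.429 mol
n(Q) = 608.0 / 158.60 = 3.834 mol
n/ν → G: 2.715, Q: 3.834; G is limiting.
n(A) produced = (3/2) × 5.429 = 8.144 mol
Step 2:
n(A) available = 8.144 mol
n(Z) = 5.530 mol
n/ν → A: 4.072, Z: 2.765; Z is limiting.
n(B) = (1/2) × 5.530 = 2.765 mol

2.77 mol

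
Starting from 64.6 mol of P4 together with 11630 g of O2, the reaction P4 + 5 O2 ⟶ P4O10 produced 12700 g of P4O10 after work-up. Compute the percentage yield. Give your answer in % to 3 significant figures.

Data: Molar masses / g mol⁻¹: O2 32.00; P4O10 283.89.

69.3 %

n(P4) = 64.60 mol
n(O2) = 11630 / 32.00 = 363.4 mol
n/ν for P4 = 64.60/1 = 64.60
n/ν for O2 = 363.4/5 = 72.68
Smallest n/ν is P4 → limiting reagent.
theoretical n(P4O10) = (1/1) × 64.60 = 64.60 mol → 18340 g
% yield = 12700 / 18340 × 100 = 69.25 %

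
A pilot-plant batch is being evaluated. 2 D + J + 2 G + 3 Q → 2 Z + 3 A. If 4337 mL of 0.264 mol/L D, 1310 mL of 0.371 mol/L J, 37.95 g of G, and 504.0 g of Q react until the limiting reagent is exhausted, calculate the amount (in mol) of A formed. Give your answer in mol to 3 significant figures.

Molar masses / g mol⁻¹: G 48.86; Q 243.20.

1.17 mol

n(D) = 0.264 × 4337/1000 = 1.145 mol
n(J) = 0.371 × 1310/1000 = 0.4860 mol
n(G) = 37.95 / 48.86 = 0.7767 mol
n(Q) = 504.0 / 243.20 = 2.072 mol
n/ν → D: 0.5725, J: 0.4860, G: 0.3884, Q: 0.6907; G is limiting.
n(A) = (3/2) × 0.7767 = 1.165 mol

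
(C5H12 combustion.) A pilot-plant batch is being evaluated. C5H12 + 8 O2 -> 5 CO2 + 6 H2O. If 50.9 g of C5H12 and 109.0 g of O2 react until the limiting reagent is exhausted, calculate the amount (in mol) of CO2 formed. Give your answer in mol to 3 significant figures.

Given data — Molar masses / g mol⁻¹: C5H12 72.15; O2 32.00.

n(C5H12) = 50.90 / 72.15 = 0.7055 mol
n(O2) = 109.0 / 32.00 = 3.406 mol
n/ν → C5H12: 0.7055, O2: 0.4258; O2 is limiting.
n(CO2) = (5/8) × 3.406 = 2.129 mol

2.13 mol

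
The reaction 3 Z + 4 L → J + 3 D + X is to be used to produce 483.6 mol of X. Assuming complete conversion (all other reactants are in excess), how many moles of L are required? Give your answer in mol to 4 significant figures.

n(X) = 483.6 mol
n(L) = (4/1) × 483.6 = 1934 mol

1934 mol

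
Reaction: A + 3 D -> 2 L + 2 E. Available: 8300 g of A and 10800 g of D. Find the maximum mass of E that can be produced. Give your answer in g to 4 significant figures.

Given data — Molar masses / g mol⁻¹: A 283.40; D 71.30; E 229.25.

13430 g

n(A) = 8300 / 283.40 = 29.29 mol
n(D) = 10800 / 71.30 = 151.5 mol
n/ν for A = 29.29/1 = 29.29
n/ν for D = 151.5/3 = 50.50
Smallest n/ν is A → limiting reagent.
n(E) = (2/1) × 29.29 = 58.58 mol
mass = 58.58 × 229.25 = 13430 g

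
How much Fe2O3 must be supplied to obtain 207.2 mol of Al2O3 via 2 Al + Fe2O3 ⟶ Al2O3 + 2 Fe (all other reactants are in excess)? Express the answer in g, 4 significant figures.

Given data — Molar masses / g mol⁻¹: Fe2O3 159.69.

n(Al2O3) = 207.2 mol
n(Fe2O3) = (1/1) × 207.2 = 207.2 mol
mass = 207.2 × 159.69 = 33090 g

33090 g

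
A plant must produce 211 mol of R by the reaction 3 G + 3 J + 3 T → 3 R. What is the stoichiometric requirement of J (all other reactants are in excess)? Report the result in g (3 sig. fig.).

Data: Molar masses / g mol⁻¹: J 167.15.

35300 g

n(R) = 211.0 mol
n(J) = (3/3) × 211.0 = 211.0 mol
mass = 211.0 × 167.15 = 35270 g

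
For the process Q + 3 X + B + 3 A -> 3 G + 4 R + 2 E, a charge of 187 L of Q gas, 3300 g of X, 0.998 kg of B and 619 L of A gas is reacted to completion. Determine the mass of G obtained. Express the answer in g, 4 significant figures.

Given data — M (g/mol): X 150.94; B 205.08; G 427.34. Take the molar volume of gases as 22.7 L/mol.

6239 g

n(Q) = 187.0 / 22.7 = 8.238 mol
n(X) = 3300 / 150.94 = 21.86 mol
n(B) = 0.9980×1000 / 205.08 = 4.866 mol
n(A) = 619.0 / 22.7 = 27.27 mol
n/ν for Q = 8.238/1 = 8.238
n/ν for X = 21.86/3 = 7.287
n/ν for B = 4.866/1 = 4.866
n/ν for A = 27.27/3 = 9.090
Smallest n/ν is B → limiting reagent.
n(G) = (3/1) × 4.866 = 14.60 mol
mass = 14.60 × 427.34 = 6239 g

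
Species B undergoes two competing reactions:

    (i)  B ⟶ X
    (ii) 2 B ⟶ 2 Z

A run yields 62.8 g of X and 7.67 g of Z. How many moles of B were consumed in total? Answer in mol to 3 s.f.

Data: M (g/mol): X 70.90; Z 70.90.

0.994 mol

n(X) = 62.8 / 70.90 = 0.8858 mol
n(Z) = 7.67 / 70.90 = 0.1082 mol
n(B) via (i) = (1/1)×0.8858 = 0.8858 mol
n(B) via (ii) = (2/2)×0.1082 = 0.1082 mol
total n(B) = 0.8858 + 0.1082 = 0.9940 mol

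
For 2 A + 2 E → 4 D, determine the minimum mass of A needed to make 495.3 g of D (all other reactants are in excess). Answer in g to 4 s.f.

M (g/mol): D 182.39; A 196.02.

n(D) = 495.3 / 182.39 = 2.716 mol
n(A) = (2/4) × 2.716 = 1.358 mol
mass = 1.358 × 196.02 = 266.2 g

266.2 g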